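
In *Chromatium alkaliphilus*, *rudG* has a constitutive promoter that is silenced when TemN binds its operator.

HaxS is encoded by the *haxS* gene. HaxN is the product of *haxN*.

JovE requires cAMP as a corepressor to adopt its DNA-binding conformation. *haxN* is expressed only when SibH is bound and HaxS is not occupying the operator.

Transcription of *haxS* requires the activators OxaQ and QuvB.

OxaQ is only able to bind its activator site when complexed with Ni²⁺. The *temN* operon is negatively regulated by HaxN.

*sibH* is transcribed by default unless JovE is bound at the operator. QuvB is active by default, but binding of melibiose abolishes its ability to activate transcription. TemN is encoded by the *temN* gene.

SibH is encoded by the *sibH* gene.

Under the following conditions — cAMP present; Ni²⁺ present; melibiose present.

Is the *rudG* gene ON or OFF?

cAMP is present, so JovE is active.
With repressor JovE bound, *sibH* is not transcribed.
So SibH is not produced.
Ni²⁺ is present, so OxaQ is active.
Melibiose is present, so QuvB is inactive.
Required activator QuvB is absent, so *haxS* is not transcribed.
So HaxS is not produced.
Required activator SibH is absent, so *haxN* is not transcribed.
So HaxN is not produced.
With no repressor bound, *temN* is transcribed.
So TemN is produced and active.
With repressor TemN bound, *rudG* is not transcribed.

OFF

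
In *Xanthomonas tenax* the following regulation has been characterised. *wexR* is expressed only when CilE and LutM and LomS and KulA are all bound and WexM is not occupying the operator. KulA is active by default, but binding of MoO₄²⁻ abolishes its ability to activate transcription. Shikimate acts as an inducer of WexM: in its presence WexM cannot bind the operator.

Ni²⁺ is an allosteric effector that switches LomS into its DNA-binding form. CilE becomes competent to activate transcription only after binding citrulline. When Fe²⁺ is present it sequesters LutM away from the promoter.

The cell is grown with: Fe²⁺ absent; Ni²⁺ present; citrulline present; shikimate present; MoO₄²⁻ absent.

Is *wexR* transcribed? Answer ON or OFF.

ON

Citrulline is present, so CilE is active.
Shikimate is present, so WexM is inactive.
Fe²⁺ is absent, so LutM is active.
Ni²⁺ is present, so LomS is active.
MoO₄²⁻ is absent, so KulA is active.
No repressor is bound and CilE and LutM and LomS and KulA are active, so *wexR* is transcribed.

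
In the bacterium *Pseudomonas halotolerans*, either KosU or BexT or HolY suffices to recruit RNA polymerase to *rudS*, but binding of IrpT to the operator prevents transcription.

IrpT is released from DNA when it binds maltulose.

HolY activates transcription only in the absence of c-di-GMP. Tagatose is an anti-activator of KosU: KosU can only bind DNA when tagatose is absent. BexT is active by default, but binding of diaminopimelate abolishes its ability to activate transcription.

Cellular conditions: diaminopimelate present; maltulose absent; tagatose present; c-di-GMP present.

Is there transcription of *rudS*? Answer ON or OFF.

Tagatose is present, so KosU is inactive.
Diaminopimelate is present, so BexT is inactive.
Maltulose is absent, so IrpT is active.
c-di-GMP is present, so HolY is inactive.
With repressor IrpT bound, *rudS* is not transcribed.

OFF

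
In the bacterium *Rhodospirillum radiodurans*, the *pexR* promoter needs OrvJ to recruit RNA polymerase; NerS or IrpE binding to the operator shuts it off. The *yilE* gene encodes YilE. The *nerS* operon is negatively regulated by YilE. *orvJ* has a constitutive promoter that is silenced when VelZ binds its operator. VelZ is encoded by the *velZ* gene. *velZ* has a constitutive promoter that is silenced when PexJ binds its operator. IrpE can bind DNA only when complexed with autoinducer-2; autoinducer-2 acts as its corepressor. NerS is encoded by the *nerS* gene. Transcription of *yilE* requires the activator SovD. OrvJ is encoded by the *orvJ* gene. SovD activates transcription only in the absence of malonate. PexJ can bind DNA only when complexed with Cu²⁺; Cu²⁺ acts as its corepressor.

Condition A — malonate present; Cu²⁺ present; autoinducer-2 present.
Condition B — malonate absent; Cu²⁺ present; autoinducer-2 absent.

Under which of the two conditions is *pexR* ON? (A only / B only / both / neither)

Condition A:
Malonate is present, so SovD is inactive.
Required activator SovD is absent, so *yilE* is not transcribed.
So YilE is not produced.
With no repressor bound, *nerS* is transcribed.
So NerS is produced and active.
Cu²⁺ is present, so PexJ is active.
With repressor PexJ bound, *velZ* is not transcribed.
So VelZ is not produced.
With no repressor bound, *orvJ* is transcribed.
So OrvJ is produced and active.
Autoinducer-2 is present, so IrpE is active.
With repressor NerS bound, *pexR* is not transcribed.
→ *pexR* is OFF in A.
Condition B:
Malonate is absent, so SovD is active.
No repressor is bound and SovD is active, so *yilE* is transcribed.
So YilE is produced and active.
With repressor YilE bound, *nerS* is not transcribed.
So NerS is not produced.
Cu²⁺ is present, so PexJ is active.
With repressor PexJ bound, *velZ* is not transcribed.
So VelZ is not produced.
With no repressor bound, *orvJ* is transcribed.
So OrvJ is produced and active.
Autoinducer-2 is absent, so IrpE is inactive.
No repressor is bound and OrvJ is active, so *pexR* is transcribed.
→ *pexR* is ON in B.

B only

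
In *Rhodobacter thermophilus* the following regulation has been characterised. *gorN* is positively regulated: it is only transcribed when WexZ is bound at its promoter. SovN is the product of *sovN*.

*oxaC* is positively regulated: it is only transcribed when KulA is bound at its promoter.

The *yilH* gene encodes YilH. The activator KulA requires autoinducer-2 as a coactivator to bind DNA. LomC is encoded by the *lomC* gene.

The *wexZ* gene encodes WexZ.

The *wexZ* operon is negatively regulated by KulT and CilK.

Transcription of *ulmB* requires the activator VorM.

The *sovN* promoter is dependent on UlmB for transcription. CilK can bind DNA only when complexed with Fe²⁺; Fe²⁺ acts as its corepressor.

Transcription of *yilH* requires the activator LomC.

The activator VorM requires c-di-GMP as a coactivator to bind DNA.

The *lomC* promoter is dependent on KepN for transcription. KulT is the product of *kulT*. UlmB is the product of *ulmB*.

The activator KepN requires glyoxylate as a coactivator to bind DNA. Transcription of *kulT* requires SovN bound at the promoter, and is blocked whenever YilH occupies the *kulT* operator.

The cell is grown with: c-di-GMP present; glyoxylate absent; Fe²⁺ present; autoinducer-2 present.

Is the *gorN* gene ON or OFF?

Glyoxylate is absent, so KepN is inactive.
Required activator KepN is absent, so *lomC* is not transcribed.
So LomC is not produced.
Required activator LomC is absent, so *yilH* is not transcribed.
So YilH is not produced.
c-di-GMP is present, so VorM is active.
No repressor is bound and VorM is active, so *ulmB* is transcribed.
So UlmB is produced and active.
No repressor is bound and UlmB is active, so *sovN* is transcribed.
So SovN is produced and active.
No repressor is bound and SovN is active, so *kulT* is transcribed.
So KulT is produced and active.
Fe²⁺ is present, so CilK is active.
With repressor KulT bound, *wexZ* is not transcribed.
So WexZ is not produced.
Required activator WexZ is absent, so *gorN* is not transcribed.

OFF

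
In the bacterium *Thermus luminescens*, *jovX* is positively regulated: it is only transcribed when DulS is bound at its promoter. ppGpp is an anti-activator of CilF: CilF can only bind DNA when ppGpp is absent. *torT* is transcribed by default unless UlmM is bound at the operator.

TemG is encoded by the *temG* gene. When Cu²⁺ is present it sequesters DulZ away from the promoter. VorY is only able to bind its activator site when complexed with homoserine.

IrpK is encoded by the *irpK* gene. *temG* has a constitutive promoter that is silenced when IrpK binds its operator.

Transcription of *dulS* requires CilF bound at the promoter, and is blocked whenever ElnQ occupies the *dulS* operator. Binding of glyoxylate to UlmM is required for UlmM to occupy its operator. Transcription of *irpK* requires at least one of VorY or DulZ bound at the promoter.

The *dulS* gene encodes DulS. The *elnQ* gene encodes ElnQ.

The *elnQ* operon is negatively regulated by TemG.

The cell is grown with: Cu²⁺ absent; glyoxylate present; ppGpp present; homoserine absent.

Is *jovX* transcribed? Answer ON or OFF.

Homoserine is absent, so VorY is inactive.
Cu²⁺ is absent, so DulZ is active.
Activator DulZ is present, so *irpK* is transcribed.
So IrpK is produced and active.
With repressor IrpK bound, *temG* is not transcribed.
So TemG is not produced.
With no repressor bound, *elnQ* is transcribed.
So ElnQ is produced and active.
ppGpp is present, so CilF is inactive.
With repressor ElnQ bound, *dulS* is not transcribed.
So DulS is not produced.
Required activator DulS is absent, so *jovX* is not transcribed.

OFF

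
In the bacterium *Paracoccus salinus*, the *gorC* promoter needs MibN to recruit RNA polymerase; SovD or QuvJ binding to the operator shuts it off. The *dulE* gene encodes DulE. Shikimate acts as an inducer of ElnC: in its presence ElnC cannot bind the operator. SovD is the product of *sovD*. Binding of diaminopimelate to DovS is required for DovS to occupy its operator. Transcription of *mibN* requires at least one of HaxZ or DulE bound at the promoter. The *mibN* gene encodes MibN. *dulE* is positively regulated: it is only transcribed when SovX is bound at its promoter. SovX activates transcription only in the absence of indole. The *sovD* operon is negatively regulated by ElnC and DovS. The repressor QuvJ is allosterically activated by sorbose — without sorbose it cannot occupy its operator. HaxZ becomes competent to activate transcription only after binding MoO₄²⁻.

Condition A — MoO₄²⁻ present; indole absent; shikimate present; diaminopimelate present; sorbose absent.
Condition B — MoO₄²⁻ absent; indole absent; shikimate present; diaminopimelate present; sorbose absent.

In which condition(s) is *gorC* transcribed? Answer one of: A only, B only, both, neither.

both

Condition A:
MoO₄²⁻ is present, so HaxZ is active.
Indole is absent, so SovX is active.
No repressor is bound and SovX is active, so *dulE* is transcribed.
So DulE is produced and active.
Activator HaxZ is present, so *mibN* is transcribed.
So MibN is produced and active.
Shikimate is present, so ElnC is inactive.
Diaminopimelate is present, so DovS is active.
With repressor DovS bound, *sovD* is not transcribed.
So SovD is not produced.
Sorbose is absent, so QuvJ is inactive.
No repressor is bound and MibN is active, so *gorC* is transcribed.
→ *gorC* is ON in A.
Condition B:
MoO₄²⁻ is absent, so HaxZ is inactive.
Indole is absent, so SovX is active.
No repressor is bound and SovX is active, so *dulE* is transcribed.
So DulE is produced and active.
Activator DulE is present, so *mibN* is transcribed.
So MibN is produced and active.
Shikimate is present, so ElnC is inactive.
Diaminopimelate is present, so DovS is active.
With repressor DovS bound, *sovD* is not transcribed.
So SovD is not produced.
Sorbose is absent, so QuvJ is inactive.
No repressor is bound and MibN is active, so *gorC* is transcribed.
→ *gorC* is ON in B.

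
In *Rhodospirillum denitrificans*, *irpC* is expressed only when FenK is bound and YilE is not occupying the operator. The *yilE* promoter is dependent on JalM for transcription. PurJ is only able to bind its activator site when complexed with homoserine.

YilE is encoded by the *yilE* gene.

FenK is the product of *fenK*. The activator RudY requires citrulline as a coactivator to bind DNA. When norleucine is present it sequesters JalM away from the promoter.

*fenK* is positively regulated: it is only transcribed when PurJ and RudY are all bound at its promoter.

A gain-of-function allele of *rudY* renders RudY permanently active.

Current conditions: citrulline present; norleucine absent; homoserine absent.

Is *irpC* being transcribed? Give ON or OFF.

Norleucine is absent, so JalM is active.
No repressor is bound and JalM is active, so *yilE* is transcribed.
So YilE is produced and active.
Homoserine is absent, so PurJ is inactive.
RudY is constitutively active in this strain.
Required activator PurJ is absent, so *fenK* is not transcribed.
So FenK is not produced.
With repressor YilE bound, *irpC* is not transcribed.

OFF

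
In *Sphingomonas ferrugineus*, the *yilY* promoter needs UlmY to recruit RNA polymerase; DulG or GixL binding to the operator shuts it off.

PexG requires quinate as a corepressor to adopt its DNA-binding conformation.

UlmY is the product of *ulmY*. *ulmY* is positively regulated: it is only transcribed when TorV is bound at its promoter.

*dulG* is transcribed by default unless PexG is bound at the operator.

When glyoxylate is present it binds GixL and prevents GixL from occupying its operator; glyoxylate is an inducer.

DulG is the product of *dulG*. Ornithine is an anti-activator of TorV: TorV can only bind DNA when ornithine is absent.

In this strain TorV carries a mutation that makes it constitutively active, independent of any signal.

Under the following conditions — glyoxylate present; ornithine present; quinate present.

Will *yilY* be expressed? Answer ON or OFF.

TorV is constitutively active in this strain.
No repressor is bound and TorV is active, so *ulmY* is transcribed.
So UlmY is produced and active.
Quinate is present, so PexG is active.
With repressor PexG bound, *dulG* is not transcribed.
So DulG is not produced.
Glyoxylate is present, so GixL is inactive.
No repressor is bound and UlmY is active, so *yilY* is transcribed.

ON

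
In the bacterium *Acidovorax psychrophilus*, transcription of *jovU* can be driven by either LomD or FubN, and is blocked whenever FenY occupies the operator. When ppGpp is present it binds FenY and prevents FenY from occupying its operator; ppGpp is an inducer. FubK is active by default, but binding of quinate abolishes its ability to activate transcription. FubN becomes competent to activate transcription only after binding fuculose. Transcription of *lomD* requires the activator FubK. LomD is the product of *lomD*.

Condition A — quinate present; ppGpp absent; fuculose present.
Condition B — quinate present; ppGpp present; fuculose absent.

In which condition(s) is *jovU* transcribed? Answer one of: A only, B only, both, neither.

neither

Condition A:
Quinate is present, so FubK is inactive.
Required activator FubK is absent, so *lomD* is not transcribed.
So LomD is not produced.
ppGpp is absent, so FenY is active.
Fuculose is present, so FubN is active.
With repressor FenY bound, *jovU* is not transcribed.
→ *jovU* is OFF in A.
Condition B:
Quinate is present, so FubK is inactive.
Required activator FubK is absent, so *lomD* is not transcribed.
So LomD is not produced.
ppGpp is present, so FenY is inactive.
Fuculose is absent, so FubN is inactive.
No activator is available at the *jovU* promoter, so *jovU* is not transcribed.
→ *jovU* is OFF in B.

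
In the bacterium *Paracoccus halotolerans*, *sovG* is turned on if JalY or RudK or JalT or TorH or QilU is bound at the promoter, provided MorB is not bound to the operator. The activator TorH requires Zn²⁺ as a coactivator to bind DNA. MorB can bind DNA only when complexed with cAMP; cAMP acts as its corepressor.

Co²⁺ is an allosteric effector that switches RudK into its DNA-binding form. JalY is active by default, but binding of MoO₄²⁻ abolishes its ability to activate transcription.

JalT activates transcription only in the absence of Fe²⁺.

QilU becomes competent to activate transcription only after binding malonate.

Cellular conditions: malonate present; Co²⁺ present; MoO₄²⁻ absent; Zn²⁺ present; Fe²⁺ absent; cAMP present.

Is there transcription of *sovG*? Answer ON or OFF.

MoO₄²⁻ is absent, so JalY is active.
Co²⁺ is present, so RudK is active.
Fe²⁺ is absent, so JalT is active.
Zn²⁺ is present, so TorH is active.
Malonate is present, so QilU is active.
cAMP is present, so MorB is active.
With repressor MorB bound, *sovG* is not transcribed.

OFF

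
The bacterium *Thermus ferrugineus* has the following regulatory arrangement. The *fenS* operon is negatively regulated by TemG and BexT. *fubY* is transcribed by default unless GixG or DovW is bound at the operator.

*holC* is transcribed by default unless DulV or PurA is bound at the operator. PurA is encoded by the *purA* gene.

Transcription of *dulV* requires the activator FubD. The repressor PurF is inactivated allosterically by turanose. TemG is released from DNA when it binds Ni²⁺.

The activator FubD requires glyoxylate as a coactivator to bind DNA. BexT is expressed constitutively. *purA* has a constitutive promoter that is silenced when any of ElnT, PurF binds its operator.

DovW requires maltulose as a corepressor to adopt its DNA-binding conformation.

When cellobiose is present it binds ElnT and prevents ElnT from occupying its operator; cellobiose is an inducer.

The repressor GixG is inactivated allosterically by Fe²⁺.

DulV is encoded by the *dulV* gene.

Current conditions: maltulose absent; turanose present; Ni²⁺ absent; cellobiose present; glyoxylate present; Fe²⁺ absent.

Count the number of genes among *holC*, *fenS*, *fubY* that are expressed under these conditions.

Glyoxylate is present, so FubD is active.
No repressor is bound and FubD is active, so *dulV* is transcribed.
So DulV is produced and active.
Cellobiose is present, so ElnT is inactive.
Turanose is present, so PurF is inactive.
With no repressor bound, *purA* is transcribed.
So PurA is produced and active.
With repressor DulV bound, *holC* is not transcribed.
→ *holC* is OFF.
Ni²⁺ is absent, so TemG is active.
BexT is produced constitutively and is active.
With repressor TemG bound, *fenS* is not transcribed.
→ *fenS* is OFF.
Fe²⁺ is absent, so GixG is active.
Maltulose is absent, so DovW is inactive.
With repressor GixG bound, *fubY* is not transcribed.
→ *fubY* is OFF.
0 of the 3 genes are transcribed.

0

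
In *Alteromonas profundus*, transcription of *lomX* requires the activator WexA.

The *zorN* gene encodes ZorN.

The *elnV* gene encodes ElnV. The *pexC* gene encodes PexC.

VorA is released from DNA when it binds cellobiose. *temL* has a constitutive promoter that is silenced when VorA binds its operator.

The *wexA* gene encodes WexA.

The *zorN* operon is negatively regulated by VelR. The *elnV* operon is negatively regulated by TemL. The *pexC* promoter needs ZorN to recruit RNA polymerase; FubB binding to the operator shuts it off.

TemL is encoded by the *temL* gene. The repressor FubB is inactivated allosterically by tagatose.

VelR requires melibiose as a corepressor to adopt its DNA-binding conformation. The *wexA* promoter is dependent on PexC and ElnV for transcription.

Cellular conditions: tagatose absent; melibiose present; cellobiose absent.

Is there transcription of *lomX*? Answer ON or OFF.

Melibiose is present, so VelR is active.
With repressor VelR bound, *zorN* is not transcribed.
So ZorN is not produced.
Tagatose is absent, so FubB is active.
With repressor FubB bound, *pexC* is not transcribed.
So PexC is not produced.
Cellobiose is absent, so VorA is active.
With repressor VorA bound, *temL* is not transcribed.
So TemL is not produced.
With no repressor bound, *elnV* is transcribed.
So ElnV is produced and active.
Required activator PexC is absent, so *wexA* is not transcribed.
So WexA is not produced.
Required activator WexA is absent, so *lomX* is not transcribed.

OFF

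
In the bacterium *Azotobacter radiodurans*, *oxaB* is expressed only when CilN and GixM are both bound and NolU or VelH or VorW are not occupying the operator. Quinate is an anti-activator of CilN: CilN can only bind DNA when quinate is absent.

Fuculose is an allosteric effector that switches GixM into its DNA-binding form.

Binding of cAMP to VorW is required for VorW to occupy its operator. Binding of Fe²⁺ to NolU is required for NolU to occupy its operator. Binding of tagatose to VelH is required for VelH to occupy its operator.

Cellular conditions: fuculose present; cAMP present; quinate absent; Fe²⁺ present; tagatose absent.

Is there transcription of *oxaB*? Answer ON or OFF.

OFF

Fe²⁺ is present, so NolU is active.
Tagatose is absent, so VelH is inactive.
cAMP is present, so VorW is active.
Quinate is absent, so CilN is active.
Fuculose is present, so GixM is active.
With repressor NolU bound, *oxaB* is not transcribed.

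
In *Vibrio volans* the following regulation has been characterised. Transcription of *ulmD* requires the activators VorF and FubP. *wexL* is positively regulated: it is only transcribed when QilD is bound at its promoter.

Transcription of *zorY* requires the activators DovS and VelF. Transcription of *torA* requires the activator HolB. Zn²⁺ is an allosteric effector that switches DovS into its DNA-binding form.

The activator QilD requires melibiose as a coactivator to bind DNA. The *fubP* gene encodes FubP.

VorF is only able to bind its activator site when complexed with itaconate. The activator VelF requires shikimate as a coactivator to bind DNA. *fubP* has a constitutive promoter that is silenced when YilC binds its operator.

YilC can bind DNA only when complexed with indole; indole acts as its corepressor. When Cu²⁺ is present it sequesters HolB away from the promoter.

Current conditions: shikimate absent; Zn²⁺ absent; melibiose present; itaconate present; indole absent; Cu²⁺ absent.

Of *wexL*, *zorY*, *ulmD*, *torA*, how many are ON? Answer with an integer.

Melibiose is present, so QilD is active.
No repressor is bound and QilD is active, so *wexL* is transcribed.
→ *wexL* is ON.
Zn²⁺ is absent, so DovS is inactive.
Shikimate is absent, so VelF is inactive.
Required activator DovS is absent, so *zorY* is not transcribed.
→ *zorY* is OFF.
Itaconate is present, so VorF is active.
Indole is absent, so YilC is inactive.
With no repressor bound, *fubP* is transcribed.
So FubP is produced and active.
No repressor is bound and VorF and FubP are active, so *ulmD* is transcribed.
→ *ulmD* is ON.
Cu²⁺ is absent, so HolB is active.
No repressor is bound and HolB is active, so *torA* is transcribed.
→ *torA* is ON.
3 of the 4 genes are transcribed.

3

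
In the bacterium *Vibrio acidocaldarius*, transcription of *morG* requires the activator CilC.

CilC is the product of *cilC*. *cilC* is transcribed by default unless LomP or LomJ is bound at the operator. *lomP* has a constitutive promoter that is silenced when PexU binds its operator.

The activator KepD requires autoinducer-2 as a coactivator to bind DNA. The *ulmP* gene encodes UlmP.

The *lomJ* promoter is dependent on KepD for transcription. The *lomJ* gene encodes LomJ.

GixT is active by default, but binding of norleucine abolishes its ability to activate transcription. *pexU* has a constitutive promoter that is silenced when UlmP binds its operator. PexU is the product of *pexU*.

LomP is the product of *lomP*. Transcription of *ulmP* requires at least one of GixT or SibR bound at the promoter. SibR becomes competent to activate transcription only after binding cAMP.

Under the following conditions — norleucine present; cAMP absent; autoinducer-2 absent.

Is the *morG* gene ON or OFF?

ON

Norleucine is present, so GixT is inactive.
cAMP is absent, so SibR is inactive.
No activator is available at the *ulmP* promoter, so *ulmP* is not transcribed.
So UlmP is not produced.
With no repressor bound, *pexU* is transcribed.
So PexU is produced and active.
With repressor PexU bound, *lomP* is not transcribed.
So LomP is not produced.
Autoinducer-2 is absent, so KepD is inactive.
Required activator KepD is absent, so *lomJ* is not transcribed.
So LomJ is not produced.
With no repressor bound, *cilC* is transcribed.
So CilC is produced and active.
No repressor is bound and CilC is active, so *morG* is transcribed.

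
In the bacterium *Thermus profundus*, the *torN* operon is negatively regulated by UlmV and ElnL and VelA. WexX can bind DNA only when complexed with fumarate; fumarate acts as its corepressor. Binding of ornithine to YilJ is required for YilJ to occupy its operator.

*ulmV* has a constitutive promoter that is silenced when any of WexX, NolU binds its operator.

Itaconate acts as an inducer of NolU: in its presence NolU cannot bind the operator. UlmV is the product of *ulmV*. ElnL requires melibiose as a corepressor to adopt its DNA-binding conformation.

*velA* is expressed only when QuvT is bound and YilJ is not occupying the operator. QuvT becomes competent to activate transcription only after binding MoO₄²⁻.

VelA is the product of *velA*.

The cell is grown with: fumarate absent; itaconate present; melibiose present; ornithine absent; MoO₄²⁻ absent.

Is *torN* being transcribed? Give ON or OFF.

Fumarate is absent, so WexX is inactive.
Itaconate is present, so NolU is inactive.
With no repressor bound, *ulmV* is transcribed.
So UlmV is produced and active.
Melibiose is present, so ElnL is active.
MoO₄²⁻ is absent, so QuvT is inactive.
Ornithine is absent, so YilJ is inactive.
Required activator QuvT is absent, so *velA* is not transcribed.
So VelA is not produced.
With repressor UlmV bound, *torN* is not transcribed.

OFF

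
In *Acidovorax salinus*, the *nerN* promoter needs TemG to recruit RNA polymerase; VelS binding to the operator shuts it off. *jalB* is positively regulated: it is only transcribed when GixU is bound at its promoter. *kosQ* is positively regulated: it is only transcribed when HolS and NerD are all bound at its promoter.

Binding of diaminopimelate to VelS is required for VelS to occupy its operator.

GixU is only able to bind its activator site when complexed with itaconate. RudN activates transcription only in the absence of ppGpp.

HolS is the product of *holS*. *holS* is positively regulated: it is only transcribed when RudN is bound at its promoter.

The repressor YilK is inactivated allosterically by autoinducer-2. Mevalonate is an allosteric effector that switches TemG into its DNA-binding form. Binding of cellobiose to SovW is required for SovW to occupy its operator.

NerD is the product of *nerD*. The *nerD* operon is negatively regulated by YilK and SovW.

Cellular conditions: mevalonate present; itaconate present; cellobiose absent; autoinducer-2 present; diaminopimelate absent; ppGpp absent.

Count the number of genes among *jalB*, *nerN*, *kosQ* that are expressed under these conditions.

3

Itaconate is present, so GixU is active.
No repressor is bound and GixU is active, so *jalB* is transcribed.
→ *jalB* is ON.
Diaminopimelate is absent, so VelS is inactive.
Mevalonate is present, so TemG is active.
No repressor is bound and TemG is active, so *nerN* is transcribed.
→ *nerN* is ON.
ppGpp is absent, so RudN is active.
No repressor is bound and RudN is active, so *holS* is transcribed.
So HolS is produced and active.
Autoinducer-2 is present, so YilK is inactive.
Cellobiose is absent, so SovW is inactive.
With no repressor bound, *nerD* is transcribed.
So NerD is produced and active.
No repressor is bound and HolS and NerD are active, so *kosQ* is transcribed.
→ *kosQ* is ON.
3 of the 3 genes are transcribed.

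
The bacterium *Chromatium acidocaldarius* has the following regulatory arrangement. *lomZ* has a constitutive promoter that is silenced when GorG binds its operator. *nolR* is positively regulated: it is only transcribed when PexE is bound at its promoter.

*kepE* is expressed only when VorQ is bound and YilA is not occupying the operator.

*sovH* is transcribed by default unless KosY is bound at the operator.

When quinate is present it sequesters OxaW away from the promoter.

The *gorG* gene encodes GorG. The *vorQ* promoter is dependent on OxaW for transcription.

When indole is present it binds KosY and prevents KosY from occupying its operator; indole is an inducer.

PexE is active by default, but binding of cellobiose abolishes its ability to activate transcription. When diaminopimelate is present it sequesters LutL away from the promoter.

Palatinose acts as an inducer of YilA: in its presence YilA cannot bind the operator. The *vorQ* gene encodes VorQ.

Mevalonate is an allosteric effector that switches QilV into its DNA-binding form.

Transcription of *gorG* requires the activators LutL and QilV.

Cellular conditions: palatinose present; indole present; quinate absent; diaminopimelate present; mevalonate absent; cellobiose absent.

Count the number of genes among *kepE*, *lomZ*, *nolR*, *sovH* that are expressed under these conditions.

Quinate is absent, so OxaW is active.
No repressor is bound and OxaW is active, so *vorQ* is transcribed.
So VorQ is produced and active.
Palatinose is present, so YilA is inactive.
No repressor is bound and VorQ is active, so *kepE* is transcribed.
→ *kepE* is ON.
Diaminopimelate is present, so LutL is inactive.
Mevalonate is absent, so QilV is inactive.
Required activator LutL is absent, so *gorG* is not transcribed.
So GorG is not produced.
With no repressor bound, *lomZ* is transcribed.
→ *lomZ* is ON.
Cellobiose is absent, so PexE is active.
No repressor is bound and PexE is active, so *nolR* is transcribed.
→ *nolR* is ON.
Indole is present, so KosY is inactive.
With no repressor bound, *sovH* is transcribed.
→ *sovH* is ON.
4 of the 4 genes are transcribed.

4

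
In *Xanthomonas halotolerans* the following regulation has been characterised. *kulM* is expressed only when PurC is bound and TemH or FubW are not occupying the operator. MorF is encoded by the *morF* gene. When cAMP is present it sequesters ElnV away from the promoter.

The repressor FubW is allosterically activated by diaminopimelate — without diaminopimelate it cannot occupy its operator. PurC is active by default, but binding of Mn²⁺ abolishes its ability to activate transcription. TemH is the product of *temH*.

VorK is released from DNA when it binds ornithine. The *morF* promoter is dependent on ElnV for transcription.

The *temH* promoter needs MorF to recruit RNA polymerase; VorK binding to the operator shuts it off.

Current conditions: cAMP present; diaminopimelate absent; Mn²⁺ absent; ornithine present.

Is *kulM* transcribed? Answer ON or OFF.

Mn²⁺ is absent, so PurC is active.
Ornithine is present, so VorK is inactive.
cAMP is present, so ElnV is inactive.
Required activator ElnV is absent, so *morF* is not transcribed.
So MorF is not produced.
Required activator MorF is absent, so *temH* is not transcribed.
So TemH is not produced.
Diaminopimelate is absent, so FubW is inactive.
No repressor is bound and PurC is active, so *kulM* is transcribed.

ON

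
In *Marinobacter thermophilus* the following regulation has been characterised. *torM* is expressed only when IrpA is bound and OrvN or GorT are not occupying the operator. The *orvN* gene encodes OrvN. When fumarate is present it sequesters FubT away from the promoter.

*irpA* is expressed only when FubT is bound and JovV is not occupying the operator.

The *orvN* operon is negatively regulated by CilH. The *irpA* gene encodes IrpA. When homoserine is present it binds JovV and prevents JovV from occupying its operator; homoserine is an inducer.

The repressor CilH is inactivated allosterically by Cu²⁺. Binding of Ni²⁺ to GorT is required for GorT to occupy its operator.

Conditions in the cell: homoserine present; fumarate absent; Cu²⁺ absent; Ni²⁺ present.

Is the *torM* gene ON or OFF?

OFF

Cu²⁺ is absent, so CilH is active.
With repressor CilH bound, *orvN* is not transcribed.
So OrvN is not produced.
Homoserine is present, so JovV is inactive.
Fumarate is absent, so FubT is active.
No repressor is bound and FubT is active, so *irpA* is transcribed.
So IrpA is produced and active.
Ni²⁺ is present, so GorT is active.
With repressor GorT bound, *torM* is not transcribed.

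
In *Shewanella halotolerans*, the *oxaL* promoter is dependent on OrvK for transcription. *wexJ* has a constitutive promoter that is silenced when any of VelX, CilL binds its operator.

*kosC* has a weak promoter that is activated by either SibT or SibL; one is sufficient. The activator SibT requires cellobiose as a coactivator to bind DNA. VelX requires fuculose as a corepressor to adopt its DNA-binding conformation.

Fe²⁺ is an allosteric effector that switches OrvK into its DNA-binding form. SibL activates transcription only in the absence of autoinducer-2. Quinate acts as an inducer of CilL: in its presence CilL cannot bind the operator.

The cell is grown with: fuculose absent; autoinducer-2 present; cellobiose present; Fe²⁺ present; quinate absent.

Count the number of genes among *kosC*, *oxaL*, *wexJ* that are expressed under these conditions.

2

Cellobiose is present, so SibT is active.
Autoinducer-2 is present, so SibL is inactive.
Activator SibT is present, so *kosC* is transcribed.
→ *kosC* is ON.
Fe²⁺ is present, so OrvK is active.
No repressor is bound and OrvK is active, so *oxaL* is transcribed.
→ *oxaL* is ON.
Fuculose is absent, so VelX is inactive.
Quinate is absent, so CilL is active.
With repressor CilL bound, *wexJ* is not transcribed.
→ *wexJ* is OFF.
2 of the 3 genes are transcribed.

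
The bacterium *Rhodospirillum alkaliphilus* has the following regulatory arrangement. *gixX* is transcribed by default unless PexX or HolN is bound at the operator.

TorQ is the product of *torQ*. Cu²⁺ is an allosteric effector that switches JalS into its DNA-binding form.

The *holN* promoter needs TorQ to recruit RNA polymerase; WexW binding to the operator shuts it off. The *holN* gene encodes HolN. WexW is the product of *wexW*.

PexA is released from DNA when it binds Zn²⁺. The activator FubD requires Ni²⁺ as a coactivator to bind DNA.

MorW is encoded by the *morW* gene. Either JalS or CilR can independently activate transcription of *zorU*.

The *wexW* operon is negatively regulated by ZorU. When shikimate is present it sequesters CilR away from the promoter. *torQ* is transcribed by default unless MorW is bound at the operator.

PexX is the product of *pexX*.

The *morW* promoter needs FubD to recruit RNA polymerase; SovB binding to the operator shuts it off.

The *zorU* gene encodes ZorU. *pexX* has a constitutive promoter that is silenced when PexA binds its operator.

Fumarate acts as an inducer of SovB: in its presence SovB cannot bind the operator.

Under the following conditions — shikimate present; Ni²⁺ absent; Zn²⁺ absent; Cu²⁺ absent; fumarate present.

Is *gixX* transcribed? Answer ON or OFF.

ON

Zn²⁺ is absent, so PexA is active.
With repressor PexA bound, *pexX* is not transcribed.
So PexX is not produced.
Fumarate is present, so SovB is inactive.
Ni²⁺ is absent, so FubD is inactive.
Required activator FubD is absent, so *morW* is not transcribed.
So MorW is not produced.
With no repressor bound, *torQ* is transcribed.
So TorQ is produced and active.
Cu²⁺ is absent, so JalS is inactive.
Shikimate is present, so CilR is inactive.
No activator is available at the *zorU* promoter, so *zorU* is not transcribed.
So ZorU is not produced.
With no repressor bound, *wexW* is transcribed.
So WexW is produced and active.
With repressor WexW bound, *holN* is not transcribed.
So HolN is not produced.
With no repressor bound, *gixX* is transcribed.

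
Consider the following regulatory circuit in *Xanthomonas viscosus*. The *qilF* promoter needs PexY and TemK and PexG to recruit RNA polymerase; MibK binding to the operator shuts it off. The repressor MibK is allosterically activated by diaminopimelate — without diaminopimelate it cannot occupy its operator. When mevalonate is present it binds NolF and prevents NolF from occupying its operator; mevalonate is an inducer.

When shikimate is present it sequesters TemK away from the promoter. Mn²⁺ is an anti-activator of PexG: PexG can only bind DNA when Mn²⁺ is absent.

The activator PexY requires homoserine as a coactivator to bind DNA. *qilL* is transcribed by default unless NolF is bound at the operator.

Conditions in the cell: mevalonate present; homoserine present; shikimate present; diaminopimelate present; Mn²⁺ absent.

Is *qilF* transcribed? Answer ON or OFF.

Diaminopimelate is present, so MibK is active.
Homoserine is present, so PexY is active.
Shikimate is present, so TemK is inactive.
Mn²⁺ is absent, so PexG is active.
With repressor MibK bound, *qilF* is not transcribed.

OFF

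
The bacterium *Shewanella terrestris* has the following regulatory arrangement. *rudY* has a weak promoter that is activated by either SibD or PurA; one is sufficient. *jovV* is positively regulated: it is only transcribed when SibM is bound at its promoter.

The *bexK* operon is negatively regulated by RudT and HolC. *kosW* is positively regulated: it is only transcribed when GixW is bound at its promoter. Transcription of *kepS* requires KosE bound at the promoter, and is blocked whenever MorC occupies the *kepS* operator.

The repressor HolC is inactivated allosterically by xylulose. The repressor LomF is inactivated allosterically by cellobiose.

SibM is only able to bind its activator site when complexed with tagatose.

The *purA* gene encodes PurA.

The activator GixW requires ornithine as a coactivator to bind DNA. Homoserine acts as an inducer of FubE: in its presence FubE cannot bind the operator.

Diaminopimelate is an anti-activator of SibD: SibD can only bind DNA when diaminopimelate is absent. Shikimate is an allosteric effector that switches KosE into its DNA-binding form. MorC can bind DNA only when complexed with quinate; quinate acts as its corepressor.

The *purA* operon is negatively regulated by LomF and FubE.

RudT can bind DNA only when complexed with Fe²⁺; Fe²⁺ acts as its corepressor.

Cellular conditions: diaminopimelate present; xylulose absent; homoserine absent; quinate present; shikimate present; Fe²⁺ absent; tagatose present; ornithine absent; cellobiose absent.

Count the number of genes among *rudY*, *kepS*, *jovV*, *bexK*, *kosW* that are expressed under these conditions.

Diaminopimelate is present, so SibD is inactive.
Cellobiose is absent, so LomF is active.
Homoserine is absent, so FubE is active.
With repressor LomF bound, *purA* is not transcribed.
So PurA is not produced.
No activator is available at the *rudY* promoter, so *rudY* is not transcribed.
→ *rudY* is OFF.
Quinate is present, so MorC is active.
Shikimate is present, so KosE is active.
With repressor MorC bound, *kepS* is not transcribed.
→ *kepS* is OFF.
Tagatose is present, so SibM is active.
No repressor is bound and SibM is active, so *jovV* is transcribed.
→ *jovV* is ON.
Fe²⁺ is absent, so RudT is inactive.
Xylulose is absent, so HolC is active.
With repressor HolC bound, *bexK* is not transcribed.
→ *bexK* is OFF.
Ornithine is absent, so GixW is inactive.
Required activator GixW is absent, so *kosW* is not transcribed.
→ *kosW* is OFF.
1 of the 5 genes is transcribed.

1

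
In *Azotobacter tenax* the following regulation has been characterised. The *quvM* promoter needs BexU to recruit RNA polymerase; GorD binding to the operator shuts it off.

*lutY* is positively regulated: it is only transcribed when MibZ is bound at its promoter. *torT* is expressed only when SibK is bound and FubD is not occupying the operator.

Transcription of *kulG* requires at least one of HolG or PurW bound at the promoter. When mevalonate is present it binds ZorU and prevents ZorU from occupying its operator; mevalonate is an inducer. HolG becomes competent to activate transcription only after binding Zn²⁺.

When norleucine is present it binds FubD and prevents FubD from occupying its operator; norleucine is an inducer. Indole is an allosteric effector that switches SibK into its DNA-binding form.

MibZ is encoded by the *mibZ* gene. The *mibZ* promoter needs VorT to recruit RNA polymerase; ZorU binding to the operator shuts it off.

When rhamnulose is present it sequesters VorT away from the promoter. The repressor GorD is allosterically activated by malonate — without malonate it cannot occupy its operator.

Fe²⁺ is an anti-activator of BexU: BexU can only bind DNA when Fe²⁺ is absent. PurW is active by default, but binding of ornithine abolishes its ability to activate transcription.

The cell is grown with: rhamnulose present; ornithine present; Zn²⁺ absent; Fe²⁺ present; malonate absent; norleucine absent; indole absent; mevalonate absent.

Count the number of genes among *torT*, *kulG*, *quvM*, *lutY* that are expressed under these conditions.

0

Indole is absent, so SibK is inactive.
Norleucine is absent, so FubD is active.
With repressor FubD bound, *torT* is not transcribed.
→ *torT* is OFF.
Zn²⁺ is absent, so HolG is inactive.
Ornithine is present, so PurW is inactive.
No activator is available at the *kulG* promoter, so *kulG* is not transcribed.
→ *kulG* is OFF.
Fe²⁺ is present, so BexU is inactive.
Malonate is absent, so GorD is inactive.
Required activator BexU is absent, so *quvM* is not transcribed.
→ *quvM* is OFF.
Rhamnulose is present, so VorT is inactive.
Mevalonate is absent, so ZorU is active.
With repressor ZorU bound, *mibZ* is not transcribed.
So MibZ is not produced.
Required activator MibZ is absent, so *lutY* is not transcribed.
→ *lutY* is OFF.
0 of the 4 genes are transcribed.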